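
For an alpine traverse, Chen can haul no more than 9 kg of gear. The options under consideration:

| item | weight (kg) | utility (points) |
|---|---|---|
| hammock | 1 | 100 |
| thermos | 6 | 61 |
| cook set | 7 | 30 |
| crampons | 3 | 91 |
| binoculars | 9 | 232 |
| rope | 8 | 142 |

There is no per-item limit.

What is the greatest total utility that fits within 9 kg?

By utility per kg: hammock 100.00, crampons 30.33, binoculars 25.78, rope 17.75 lead.
The ratio ordering already packs tightly: 9×hammock, 9 kg, 900.
Nothing else within 9 kg beats 900.

900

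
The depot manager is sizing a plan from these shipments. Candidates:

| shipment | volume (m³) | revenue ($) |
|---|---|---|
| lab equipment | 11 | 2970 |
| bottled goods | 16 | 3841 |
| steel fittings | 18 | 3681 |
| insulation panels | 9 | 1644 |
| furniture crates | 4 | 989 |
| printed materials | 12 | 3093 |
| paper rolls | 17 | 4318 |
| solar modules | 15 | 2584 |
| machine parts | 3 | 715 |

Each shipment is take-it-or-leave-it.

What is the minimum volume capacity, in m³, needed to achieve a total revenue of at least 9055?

Need the lightest bundle worth ≥ 9055.
furniture crates + printed materials + paper rolls + machine parts reaches 9115 using 36 m³.
Below 36 m³ the best achievable stays under 9055.

36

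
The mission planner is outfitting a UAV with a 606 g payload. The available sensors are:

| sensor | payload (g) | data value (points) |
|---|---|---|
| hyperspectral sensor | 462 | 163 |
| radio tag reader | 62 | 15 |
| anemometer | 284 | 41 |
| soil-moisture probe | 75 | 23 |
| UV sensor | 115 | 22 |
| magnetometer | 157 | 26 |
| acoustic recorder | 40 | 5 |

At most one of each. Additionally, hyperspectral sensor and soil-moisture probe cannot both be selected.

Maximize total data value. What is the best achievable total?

185

Best packing: hyperspectral sensor + UV sensor — 577 g, 185 total.
The spare 29 g is too small for any remaining sensor, and no feasible exchange beats 185.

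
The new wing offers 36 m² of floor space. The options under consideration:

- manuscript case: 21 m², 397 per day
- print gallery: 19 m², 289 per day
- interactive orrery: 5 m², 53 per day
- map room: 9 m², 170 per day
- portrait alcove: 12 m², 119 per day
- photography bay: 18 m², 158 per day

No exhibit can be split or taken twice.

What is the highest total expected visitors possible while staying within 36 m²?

Best packing: manuscript case + interactive orrery + map room — 35 m², 620 total.

620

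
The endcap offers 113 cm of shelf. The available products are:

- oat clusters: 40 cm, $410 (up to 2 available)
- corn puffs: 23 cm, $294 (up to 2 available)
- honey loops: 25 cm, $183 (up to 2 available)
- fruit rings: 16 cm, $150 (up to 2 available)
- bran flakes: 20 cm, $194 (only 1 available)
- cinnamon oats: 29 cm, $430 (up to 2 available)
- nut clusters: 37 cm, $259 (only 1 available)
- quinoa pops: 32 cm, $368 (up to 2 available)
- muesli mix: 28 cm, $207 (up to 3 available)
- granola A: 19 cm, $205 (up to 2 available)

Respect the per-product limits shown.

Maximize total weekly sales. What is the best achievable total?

1522

Density check — cinnamon oats 14.83, corn puffs 12.78, quinoa pops 11.50 are the best per cm.
The ratio heuristic lands on 2×corn puffs + 2×cinnamon oats (1448) but leaves 9 cm idle.
The 23 cm tied up in corn puffs is better spent on quinoa pops — total rises to 1522 (113 cm).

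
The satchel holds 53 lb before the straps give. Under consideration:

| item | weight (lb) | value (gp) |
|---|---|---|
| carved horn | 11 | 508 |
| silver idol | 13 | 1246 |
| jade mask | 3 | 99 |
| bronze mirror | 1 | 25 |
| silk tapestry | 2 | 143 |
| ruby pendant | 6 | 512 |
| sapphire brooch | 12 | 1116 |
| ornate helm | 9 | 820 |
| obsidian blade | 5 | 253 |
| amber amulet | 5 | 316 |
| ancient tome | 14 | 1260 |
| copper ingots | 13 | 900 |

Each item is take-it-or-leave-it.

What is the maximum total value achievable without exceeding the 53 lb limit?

4758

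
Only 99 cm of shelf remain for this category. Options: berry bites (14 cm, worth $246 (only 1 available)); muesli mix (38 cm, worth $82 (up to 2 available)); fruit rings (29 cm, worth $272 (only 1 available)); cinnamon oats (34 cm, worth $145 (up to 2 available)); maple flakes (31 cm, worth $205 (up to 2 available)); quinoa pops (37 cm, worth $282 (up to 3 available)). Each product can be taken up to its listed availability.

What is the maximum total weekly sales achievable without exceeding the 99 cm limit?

810

By weekly sales per cm: berry bites 17.57, fruit rings 9.38, quinoa pops 7.62, maple flakes 6.61 lead.
Taking the top-ratio products first gives berry bites + fruit rings + quinoa pops for 800 (80 cm).
Dropping fruit rings frees 29 cm; slotting in quinoa pops (37 cm) lifts the total to 810 at 88 cm.
That's the maximum — no swap from here does better than 810.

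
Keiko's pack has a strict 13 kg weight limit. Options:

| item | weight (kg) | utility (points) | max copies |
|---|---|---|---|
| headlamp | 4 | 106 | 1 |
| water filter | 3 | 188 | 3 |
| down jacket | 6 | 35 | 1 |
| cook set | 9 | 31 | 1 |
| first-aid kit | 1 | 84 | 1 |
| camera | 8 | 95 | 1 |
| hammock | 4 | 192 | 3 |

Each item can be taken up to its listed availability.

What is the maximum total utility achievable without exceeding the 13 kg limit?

756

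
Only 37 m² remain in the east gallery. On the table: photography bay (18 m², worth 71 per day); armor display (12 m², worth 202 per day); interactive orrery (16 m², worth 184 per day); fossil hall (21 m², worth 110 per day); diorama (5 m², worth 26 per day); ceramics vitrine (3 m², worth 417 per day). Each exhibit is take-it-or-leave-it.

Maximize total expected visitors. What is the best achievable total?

829

Taking armor display + interactive orrery + diorama + ceramics vitrine: 36 m² used, 829 in expected visitors.
The closest alternative, armor display + interactive orrery + ceramics vitrine, reaches only 803.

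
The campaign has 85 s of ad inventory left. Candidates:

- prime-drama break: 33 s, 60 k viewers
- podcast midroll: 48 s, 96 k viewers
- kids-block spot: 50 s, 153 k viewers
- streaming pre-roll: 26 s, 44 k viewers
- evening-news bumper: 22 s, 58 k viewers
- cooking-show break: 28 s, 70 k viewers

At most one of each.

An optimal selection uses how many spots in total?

The maximum expected reach within 85 s is 223.
kids-block spot + cooking-show break hits 223 at 78 s.
All optima have 2 spots.

2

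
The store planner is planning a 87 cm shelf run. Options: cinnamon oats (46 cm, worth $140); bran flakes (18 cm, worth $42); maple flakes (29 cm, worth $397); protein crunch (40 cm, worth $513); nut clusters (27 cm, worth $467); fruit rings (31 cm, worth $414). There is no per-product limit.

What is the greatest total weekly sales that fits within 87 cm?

1401

Best packing: 3×nut clusters — 81 cm, 1401 total.
That's the maximum — no swap from here does better than 1401.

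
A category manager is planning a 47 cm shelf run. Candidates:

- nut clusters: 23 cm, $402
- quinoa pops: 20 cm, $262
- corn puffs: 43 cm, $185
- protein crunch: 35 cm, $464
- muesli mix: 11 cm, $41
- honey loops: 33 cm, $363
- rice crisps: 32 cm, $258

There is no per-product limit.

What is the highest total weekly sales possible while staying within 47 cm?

804

2×nut clusters uses 46 of the 47 cm and totals 804.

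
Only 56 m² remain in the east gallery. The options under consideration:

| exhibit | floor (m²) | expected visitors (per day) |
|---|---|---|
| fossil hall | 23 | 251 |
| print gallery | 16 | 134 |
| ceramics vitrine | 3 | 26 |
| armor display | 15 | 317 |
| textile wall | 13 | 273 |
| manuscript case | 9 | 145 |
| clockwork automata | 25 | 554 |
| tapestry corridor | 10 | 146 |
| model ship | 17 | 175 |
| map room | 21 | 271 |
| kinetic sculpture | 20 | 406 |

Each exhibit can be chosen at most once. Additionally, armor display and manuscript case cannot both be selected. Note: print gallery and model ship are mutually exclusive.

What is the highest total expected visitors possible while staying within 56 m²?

The ratio ordering already packs tightly: ceramics vitrine + armor display + textile wall + clockwork automata, 56 m², 1170.
Every other selection either busts 56 m² or breaks a pairing rule or fails to beat 1170.

1170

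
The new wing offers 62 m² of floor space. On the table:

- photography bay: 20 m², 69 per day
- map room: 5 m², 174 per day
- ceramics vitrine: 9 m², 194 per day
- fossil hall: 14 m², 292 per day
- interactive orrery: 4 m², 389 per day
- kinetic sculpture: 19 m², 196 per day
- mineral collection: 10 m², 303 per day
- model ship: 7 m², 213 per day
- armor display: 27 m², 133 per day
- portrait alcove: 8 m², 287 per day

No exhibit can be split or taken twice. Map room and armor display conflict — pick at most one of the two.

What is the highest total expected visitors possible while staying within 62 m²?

Best packing: map room + ceramics vitrine + fossil hall + interactive orrery + mineral collection + model ship + portrait alcove — 57 m², 1852 total.
The spare 5 m² is too small for any remaining exhibit, and no feasible exchange beats 1852.

1852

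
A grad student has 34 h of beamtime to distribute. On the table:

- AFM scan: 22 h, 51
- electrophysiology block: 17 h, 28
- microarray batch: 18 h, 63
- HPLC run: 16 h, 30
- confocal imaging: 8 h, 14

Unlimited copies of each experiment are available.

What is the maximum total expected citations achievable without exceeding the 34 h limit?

Density check — microarray batch 3.50, AFM scan 2.32, HPLC run 1.88 are the best per h.
Taking microarray batch + HPLC run: 34 h used, 93 in expected citations.

93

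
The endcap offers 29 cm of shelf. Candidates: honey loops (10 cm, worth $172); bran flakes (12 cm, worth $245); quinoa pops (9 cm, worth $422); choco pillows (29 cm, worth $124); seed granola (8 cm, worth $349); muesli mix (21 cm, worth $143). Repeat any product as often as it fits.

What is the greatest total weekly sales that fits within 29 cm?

1266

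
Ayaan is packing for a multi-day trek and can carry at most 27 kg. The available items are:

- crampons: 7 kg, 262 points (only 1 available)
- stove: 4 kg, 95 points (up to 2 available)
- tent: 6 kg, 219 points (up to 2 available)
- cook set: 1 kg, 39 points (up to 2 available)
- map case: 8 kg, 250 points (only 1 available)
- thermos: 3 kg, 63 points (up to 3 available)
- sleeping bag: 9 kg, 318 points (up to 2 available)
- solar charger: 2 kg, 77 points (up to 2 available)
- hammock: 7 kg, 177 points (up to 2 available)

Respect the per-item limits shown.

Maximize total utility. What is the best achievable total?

Density check — cook set 39.00, solar charger 38.50, crampons 37.43, tent 36.50 are the best per kg.
Greedy by ratio would take crampons + 2×tent + 2×cook set + 2×solar charger: 25 kg used, total 932.
Dropping tent and cook set frees 7 kg; slotting in sleeping bag (9 kg) lifts the total to 992 at 27 kg.
That's the maximum — no swap from here does better than 992.

992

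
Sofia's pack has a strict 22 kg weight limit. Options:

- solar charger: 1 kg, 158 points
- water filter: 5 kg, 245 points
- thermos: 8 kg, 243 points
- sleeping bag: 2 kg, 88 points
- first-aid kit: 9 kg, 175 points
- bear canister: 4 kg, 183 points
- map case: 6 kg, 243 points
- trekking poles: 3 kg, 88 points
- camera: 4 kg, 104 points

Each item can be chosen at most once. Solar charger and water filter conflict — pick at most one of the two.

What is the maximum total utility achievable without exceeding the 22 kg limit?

915

Best packing: solar charger + thermos + sleeping bag + bear canister + map case — 21 kg, 915 total.
No other feasible combination exceeds 915.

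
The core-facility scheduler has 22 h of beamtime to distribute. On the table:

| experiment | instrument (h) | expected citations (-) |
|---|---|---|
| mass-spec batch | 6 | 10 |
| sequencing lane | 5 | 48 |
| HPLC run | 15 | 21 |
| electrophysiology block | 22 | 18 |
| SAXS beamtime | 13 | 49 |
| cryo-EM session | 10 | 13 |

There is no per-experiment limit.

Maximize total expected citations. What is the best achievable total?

192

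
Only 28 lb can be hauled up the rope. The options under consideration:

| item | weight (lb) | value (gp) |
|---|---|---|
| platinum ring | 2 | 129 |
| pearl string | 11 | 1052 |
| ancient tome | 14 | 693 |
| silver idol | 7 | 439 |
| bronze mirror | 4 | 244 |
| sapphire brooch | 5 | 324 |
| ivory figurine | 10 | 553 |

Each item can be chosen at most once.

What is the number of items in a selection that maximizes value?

4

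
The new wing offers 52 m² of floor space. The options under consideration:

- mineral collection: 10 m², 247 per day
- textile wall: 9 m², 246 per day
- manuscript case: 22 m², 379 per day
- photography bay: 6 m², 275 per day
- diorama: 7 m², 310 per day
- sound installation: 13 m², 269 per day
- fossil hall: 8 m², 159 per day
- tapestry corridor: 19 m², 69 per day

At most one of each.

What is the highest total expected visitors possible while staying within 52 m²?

By expected visitors per m²: photography bay 45.83, diorama 44.29, textile wall 27.33, mineral collection 24.70 lead.
Taking the top-ratio exhibits first gives mineral collection + textile wall + photography bay + diorama + sound installation for 1347 (45 m²).
Replace mineral collection and sound installation with manuscript case + fossil hall: the trade gains 22 net, giving 1369 at 52 m².
No other feasible combination exceeds 1369.

1369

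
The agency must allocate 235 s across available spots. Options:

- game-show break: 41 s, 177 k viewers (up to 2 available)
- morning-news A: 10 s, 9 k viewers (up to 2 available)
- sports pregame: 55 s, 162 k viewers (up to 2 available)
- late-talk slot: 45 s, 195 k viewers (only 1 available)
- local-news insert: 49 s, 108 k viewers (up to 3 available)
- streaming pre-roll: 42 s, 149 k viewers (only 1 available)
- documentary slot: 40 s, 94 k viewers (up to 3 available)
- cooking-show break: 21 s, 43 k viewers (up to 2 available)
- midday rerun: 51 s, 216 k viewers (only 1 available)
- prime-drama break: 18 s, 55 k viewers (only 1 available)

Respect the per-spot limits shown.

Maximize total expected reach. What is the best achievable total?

927

By expected reach per s: late-talk slot 4.33, game-show break 4.32, midday rerun 4.24 lead.
Filling by ratio: 2×game-show break + morning-news A + late-talk slot + streaming pre-roll + midday rerun for 923, with 5 s left unused.
The 52 s tied up in morning-news A and streaming pre-roll is better spent on sports pregame — total rises to 927 (233 s).
No other feasible combination exceeds 927.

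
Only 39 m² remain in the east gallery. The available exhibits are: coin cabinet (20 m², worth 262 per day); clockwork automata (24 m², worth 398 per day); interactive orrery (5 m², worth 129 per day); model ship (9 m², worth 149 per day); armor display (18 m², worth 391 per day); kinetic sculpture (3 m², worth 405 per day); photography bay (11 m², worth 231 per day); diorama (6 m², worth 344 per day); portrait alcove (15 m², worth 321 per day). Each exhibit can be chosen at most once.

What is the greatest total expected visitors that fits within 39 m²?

Density check — kinetic sculpture 135.00, diorama 57.33, interactive orrery 25.80 are the best per m².
Greedy by ratio would take interactive orrery + armor display + kinetic sculpture + diorama: 32 m² used, total 1269.
Replace interactive orrery with photography bay: the trade gains 102 net, giving 1371 at 38 m².
The spare 1 m² is too small for any remaining exhibit, and no exchange beats 1371.

1371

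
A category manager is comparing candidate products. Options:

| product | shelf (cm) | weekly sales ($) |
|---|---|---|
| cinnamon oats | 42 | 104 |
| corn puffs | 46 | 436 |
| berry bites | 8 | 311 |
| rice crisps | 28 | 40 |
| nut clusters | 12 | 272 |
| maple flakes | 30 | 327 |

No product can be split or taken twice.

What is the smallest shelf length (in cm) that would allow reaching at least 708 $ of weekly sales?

Look for the lowest-shelf combination reaching 708.
berry bites + nut clusters + maple flakes reaches 910 using 50 cm.
Any bundle with less than 50 cm falls short of 708.

50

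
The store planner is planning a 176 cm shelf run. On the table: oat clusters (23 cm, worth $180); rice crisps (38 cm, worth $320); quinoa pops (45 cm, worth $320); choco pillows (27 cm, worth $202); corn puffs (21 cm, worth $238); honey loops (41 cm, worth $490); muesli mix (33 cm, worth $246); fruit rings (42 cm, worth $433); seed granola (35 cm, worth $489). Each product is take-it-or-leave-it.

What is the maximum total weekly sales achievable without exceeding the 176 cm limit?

1896

The ratio heuristic lands on oat clusters + corn puffs + honey loops + fruit rings + seed granola (1830) but leaves 14 cm idle.
The 23 cm tied up in oat clusters is better spent on muesli mix — total rises to 1896 (172 cm).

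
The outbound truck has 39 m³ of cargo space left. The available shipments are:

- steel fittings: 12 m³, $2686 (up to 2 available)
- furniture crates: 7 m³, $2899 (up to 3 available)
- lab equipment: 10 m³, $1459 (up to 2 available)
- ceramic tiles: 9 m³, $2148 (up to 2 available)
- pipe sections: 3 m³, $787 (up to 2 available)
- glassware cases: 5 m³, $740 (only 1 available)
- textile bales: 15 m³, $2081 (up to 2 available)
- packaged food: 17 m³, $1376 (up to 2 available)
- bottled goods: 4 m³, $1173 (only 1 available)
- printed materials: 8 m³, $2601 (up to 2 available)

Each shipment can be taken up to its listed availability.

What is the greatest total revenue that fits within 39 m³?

A density-first pass picks 3×furniture crates + 2×printed materials — 13899 at 37 m³.
Dropping printed materials frees 8 m³; slotting in 2×pipe sections + bottled goods (10 m³) lifts the total to 14045 at 39 m³.

14045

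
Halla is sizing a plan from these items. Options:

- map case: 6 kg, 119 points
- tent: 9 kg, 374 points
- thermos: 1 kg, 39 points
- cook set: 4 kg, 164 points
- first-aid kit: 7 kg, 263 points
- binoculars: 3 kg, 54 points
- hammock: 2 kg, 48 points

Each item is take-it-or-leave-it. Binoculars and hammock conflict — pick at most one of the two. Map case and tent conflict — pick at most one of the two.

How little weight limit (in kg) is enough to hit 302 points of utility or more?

8

Look for the lowest-weight combination reaching 302.
Taking thermos + first-aid kit gives 302 (≥ 302) for 8 kg.
Below 8 kg the best achievable stays under 302.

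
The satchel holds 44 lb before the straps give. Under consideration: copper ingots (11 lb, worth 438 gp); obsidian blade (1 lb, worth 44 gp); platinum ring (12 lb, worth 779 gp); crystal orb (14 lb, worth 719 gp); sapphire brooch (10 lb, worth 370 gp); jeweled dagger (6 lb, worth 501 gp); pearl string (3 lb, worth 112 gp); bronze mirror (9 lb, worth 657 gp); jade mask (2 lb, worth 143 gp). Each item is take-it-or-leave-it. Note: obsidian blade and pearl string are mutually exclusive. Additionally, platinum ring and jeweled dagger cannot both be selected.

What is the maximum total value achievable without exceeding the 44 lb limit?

2502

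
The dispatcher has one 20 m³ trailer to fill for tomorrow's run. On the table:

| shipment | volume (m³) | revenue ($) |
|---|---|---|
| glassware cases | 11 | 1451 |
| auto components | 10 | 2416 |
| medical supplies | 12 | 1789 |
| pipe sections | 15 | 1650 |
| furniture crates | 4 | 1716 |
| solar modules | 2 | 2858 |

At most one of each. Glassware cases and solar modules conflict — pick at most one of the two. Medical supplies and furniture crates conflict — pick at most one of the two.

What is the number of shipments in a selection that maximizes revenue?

3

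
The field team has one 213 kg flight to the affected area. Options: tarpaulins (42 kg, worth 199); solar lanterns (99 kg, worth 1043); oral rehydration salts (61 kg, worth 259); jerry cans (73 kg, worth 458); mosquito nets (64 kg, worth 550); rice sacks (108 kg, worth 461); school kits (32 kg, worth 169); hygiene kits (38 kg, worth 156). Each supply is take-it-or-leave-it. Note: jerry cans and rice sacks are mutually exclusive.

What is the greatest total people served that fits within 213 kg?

By people served per kg: solar lanterns 10.54, mosquito nets 8.59, jerry cans 6.27, school kits 5.28 lead.
Taking the top-ratio supplies first gives solar lanterns + mosquito nets + school kits for 1762 (195 kg).
The 32 kg tied up in school kits is better spent on tarpaulins — total rises to 1792 (205 kg).
Nothing else feasible within 213 kg beats 1792.

1792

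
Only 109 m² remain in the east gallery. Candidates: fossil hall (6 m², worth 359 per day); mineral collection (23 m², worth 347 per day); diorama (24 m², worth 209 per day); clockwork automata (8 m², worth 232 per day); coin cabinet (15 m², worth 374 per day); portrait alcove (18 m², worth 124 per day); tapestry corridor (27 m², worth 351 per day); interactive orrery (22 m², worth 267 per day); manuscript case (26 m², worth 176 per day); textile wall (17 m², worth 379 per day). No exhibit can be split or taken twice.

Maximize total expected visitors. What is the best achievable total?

Greedy by ratio would take fossil hall + mineral collection + clockwork automata + coin cabinet + tapestry corridor + textile wall: 96 m² used, total 2042.
The 27 m² tied up in tapestry corridor is better spent on portrait alcove + interactive orrery — total rises to 2082 (109 m²).

2082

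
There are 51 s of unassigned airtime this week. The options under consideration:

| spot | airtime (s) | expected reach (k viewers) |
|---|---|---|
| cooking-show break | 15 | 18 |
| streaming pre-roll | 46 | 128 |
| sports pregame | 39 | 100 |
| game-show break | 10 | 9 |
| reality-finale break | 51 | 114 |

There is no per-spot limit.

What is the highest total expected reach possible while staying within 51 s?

Density check — streaming pre-roll 2.78, sports pregame 2.56, reality-finale break 2.24, cooking-show break 1.20 are the best per s.
Best packing: streaming pre-roll — 46 s, 128 total.
No other feasible combination exceeds 128.

128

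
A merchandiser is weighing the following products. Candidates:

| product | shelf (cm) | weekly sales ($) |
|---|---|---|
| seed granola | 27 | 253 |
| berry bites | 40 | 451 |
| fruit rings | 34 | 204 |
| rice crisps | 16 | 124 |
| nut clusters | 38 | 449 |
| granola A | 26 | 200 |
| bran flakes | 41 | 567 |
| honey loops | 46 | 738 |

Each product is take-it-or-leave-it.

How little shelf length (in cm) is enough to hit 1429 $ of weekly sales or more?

Need the lightest bundle worth ≥ 1429.
rice crisps + bran flakes + honey loops: 1429 weekly sales at 103 cm.
Any bundle with less than 103 cm falls short of 1429.

103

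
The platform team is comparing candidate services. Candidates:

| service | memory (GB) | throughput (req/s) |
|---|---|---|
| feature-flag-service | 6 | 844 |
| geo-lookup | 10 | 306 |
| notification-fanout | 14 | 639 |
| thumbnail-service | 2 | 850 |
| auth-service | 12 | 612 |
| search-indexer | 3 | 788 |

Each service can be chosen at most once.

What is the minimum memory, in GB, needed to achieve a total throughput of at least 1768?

Need the lightest bundle worth ≥ 1768.
feature-flag-service + thumbnail-service + search-indexer reaches 2482 using 11 GB.
Below 11 GB the best achievable stays under 1768.

11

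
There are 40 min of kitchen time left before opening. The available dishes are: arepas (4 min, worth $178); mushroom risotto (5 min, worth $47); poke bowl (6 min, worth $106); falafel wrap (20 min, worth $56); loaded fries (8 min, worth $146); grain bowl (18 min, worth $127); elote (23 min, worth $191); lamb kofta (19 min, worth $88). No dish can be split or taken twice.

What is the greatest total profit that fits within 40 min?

Filling by ratio: arepas + mushroom risotto + poke bowl + loaded fries for 477, with 17 min left unused.
Dropping poke bowl frees 6 min; slotting in elote (23 min) lifts the total to 562 at 40 min.

562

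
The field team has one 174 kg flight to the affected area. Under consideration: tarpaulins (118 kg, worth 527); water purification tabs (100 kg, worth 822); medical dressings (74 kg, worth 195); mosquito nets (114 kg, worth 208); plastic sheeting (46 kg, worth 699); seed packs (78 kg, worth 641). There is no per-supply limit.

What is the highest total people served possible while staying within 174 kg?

Ranking by ratio (people served/kg): plastic sheeting 15.20, water purification tabs 8.22, seed packs 8.22, tarpaulins 4.47.
Best packing: 3×plastic sheeting — 138 kg, 2097 total.

2097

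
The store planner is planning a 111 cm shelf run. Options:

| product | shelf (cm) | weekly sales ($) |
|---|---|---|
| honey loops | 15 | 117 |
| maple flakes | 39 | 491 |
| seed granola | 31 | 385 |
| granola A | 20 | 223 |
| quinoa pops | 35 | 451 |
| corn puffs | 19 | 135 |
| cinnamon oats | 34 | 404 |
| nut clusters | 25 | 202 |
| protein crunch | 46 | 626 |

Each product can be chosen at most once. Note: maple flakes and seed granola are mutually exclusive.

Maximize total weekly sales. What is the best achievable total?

1415

A density-first pass picks granola A + quinoa pops + protein crunch — 1300 at 101 cm.
Replace granola A and quinoa pops with seed granola + cinnamon oats: the trade gains 115 net, giving 1415 at 111 cm.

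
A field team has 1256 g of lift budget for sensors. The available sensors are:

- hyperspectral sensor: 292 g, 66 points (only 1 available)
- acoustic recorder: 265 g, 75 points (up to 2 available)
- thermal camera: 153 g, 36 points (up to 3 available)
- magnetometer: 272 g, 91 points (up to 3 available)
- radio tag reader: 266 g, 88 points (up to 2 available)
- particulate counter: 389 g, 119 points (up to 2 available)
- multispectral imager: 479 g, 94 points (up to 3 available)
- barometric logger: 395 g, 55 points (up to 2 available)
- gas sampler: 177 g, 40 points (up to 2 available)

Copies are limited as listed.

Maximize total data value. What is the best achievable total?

398

Greedy by ratio would take thermal camera + 3×magnetometer + radio tag reader: 1235 g used, total 397.
Replace thermal camera and magnetometer with radio tag reader + gas sampler: the trade gains 1 net, giving 398 at 1253 g.
Nothing else within 1256 g beats 398.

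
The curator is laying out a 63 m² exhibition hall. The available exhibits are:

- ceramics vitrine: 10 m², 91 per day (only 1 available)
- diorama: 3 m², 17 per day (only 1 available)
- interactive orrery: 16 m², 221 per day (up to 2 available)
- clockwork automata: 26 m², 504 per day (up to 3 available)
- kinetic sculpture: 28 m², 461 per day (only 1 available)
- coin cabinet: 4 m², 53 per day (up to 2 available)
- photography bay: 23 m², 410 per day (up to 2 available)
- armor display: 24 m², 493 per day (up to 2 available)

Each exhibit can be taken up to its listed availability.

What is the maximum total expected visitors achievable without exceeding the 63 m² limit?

Density check — armor display 20.54, clockwork automata 19.38, photography bay 17.83, kinetic sculpture 16.46 are the best per m².
Filling by ratio: diorama + 2×coin cabinet + 2×armor display for 1109, with 4 m² left unused.
The 48 m² tied up in 2×armor display is better spent on 2×clockwork automata — total rises to 1131 (63 m²).

1131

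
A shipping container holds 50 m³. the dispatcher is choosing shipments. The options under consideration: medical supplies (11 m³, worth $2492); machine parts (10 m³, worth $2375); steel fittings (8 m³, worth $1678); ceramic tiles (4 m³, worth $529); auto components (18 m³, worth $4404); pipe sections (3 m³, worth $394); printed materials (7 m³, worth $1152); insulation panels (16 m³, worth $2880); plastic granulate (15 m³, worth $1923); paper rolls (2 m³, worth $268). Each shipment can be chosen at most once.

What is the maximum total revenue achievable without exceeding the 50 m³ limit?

Ranking by ratio (revenue/m³): auto components 244.67, machine parts 237.50, medical supplies 226.55.
A density-first pass picks medical supplies + machine parts + steel fittings + auto components + paper rolls — 11217 at 49 m³.
Replace paper rolls with pipe sections: the trade gains 126 net, giving 11343 at 50 m³.
An exhaustive check of the 1024 subsets confirms 11343.

11343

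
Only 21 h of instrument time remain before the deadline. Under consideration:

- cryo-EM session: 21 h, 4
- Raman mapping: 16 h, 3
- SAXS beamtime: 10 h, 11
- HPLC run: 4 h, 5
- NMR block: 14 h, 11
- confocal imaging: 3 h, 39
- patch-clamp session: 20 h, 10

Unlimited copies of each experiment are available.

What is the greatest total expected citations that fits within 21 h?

273

Taking 7×confocal imaging: 21 h used, 273 in expected citations.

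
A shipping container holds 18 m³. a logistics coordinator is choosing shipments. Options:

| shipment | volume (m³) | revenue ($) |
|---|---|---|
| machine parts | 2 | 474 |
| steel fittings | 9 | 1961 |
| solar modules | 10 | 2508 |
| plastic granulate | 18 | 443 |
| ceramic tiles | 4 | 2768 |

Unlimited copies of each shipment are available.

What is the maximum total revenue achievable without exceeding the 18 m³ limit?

Machine parts + 4×ceramic tiles uses 18 of the 18 m³ and totals 11546.
Every other selection either busts 18 m³ or fails to beat 11546.

11546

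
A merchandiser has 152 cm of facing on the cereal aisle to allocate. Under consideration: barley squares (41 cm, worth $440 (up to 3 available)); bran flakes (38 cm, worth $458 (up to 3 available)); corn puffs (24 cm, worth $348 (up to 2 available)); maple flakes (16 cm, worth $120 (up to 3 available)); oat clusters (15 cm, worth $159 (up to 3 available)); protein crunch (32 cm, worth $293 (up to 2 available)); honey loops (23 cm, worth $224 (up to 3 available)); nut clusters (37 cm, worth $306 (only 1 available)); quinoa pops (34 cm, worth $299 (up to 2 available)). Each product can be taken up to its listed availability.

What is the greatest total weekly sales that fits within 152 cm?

1836

Density check — corn puffs 14.50, bran flakes 12.05, barley squares 10.73 are the best per cm.
Greedy by ratio would take 2×bran flakes + 2×corn puffs + oat clusters: 139 cm used, total 1771.
The 15 cm tied up in oat clusters is better spent on honey loops — total rises to 1836 (147 cm).
That's the maximum — no swap from here does better than 1836.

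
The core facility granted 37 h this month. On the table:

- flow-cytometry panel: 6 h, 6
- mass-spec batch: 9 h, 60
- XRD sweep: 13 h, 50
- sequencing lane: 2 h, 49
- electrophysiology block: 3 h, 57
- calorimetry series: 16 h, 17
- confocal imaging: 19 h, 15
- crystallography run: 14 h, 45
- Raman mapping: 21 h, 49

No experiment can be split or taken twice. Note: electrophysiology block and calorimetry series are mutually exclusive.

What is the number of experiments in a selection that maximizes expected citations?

5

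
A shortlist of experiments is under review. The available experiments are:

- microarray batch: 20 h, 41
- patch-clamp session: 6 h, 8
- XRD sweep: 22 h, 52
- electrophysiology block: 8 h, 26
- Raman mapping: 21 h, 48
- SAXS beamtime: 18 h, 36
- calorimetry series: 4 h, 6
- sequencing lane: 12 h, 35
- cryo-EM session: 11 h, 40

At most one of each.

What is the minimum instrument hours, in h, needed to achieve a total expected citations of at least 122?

Minimise h subject to total expected citations ≥ 122.
Raman mapping + sequencing lane + cryo-EM session: 123 expected citations at 44 h.
Below 44 h the best achievable stays under 122.

44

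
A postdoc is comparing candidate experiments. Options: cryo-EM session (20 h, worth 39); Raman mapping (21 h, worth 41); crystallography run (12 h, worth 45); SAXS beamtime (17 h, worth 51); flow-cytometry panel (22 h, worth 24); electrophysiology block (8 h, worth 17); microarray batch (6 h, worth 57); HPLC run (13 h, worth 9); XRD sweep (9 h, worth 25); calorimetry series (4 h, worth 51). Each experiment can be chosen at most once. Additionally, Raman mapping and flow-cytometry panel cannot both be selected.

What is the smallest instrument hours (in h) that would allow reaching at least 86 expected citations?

Need the lightest bundle worth ≥ 86.
microarray batch + calorimetry series reaches 108 using 10 h.
Any bundle with less than 10 h falls short of 86.

10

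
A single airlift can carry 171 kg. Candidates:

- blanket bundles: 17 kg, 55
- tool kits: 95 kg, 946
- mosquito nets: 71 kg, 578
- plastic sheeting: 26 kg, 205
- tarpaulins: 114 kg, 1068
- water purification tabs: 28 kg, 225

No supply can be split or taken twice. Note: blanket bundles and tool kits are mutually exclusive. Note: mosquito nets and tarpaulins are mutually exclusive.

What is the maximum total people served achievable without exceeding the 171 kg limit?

1524

By people served per kg: tool kits 9.96, tarpaulins 9.37, mosquito nets 8.14, water purification tabs 8.04 lead.
Best packing: tool kits + mosquito nets — 166 kg, 1524 total.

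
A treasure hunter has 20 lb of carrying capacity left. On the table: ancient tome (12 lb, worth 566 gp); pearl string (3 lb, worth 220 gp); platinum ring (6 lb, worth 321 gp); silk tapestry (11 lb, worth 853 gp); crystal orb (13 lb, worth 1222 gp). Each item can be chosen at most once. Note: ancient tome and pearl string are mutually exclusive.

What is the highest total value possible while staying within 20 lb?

Density check — crystal orb 94.00, silk tapestry 77.55, pearl string 73.33, platinum ring 53.50 are the best per lb.
Greedy by ratio would take pearl string + crystal orb: 16 lb used, total 1442.
Replace pearl string with platinum ring: the trade gains 101 net, giving 1543 at 19 lb.
Every other selection either busts 20 lb or breaks a pairing rule or fails to beat 1543.

1543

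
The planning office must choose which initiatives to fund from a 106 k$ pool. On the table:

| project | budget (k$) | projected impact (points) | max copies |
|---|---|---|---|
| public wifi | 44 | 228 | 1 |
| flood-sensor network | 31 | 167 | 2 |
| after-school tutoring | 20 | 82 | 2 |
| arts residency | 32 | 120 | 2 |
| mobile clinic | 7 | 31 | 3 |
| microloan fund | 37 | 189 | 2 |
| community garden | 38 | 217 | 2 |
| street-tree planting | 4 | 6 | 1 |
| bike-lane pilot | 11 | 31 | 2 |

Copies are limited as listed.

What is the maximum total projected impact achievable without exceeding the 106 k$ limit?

573

Ranking by ratio (projected impact/k$): community garden 5.71, flood-sensor network 5.39, public wifi 5.18, microloan fund 5.11.
Filling by ratio: 3×mobile clinic + 2×community garden + street-tree planting for 533, with 5 k$ left unused.
Reworking the packing: flood-sensor network + microloan fund + community garden uses 106 k$ and improves the total to 573.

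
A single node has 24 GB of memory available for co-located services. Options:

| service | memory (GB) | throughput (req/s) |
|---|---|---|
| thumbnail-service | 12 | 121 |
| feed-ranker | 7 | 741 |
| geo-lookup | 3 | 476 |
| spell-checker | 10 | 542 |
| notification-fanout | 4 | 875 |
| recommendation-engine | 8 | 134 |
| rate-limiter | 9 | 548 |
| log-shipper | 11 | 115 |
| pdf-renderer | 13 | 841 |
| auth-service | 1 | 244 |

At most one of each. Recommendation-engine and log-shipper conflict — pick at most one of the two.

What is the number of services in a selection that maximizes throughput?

5

The maximum throughput within 24 GB is 2884.
One optimal bundle: feed-ranker + geo-lookup + notification-fanout + rate-limiter + auth-service (24 GB).
Every optimal selection uses 5 services.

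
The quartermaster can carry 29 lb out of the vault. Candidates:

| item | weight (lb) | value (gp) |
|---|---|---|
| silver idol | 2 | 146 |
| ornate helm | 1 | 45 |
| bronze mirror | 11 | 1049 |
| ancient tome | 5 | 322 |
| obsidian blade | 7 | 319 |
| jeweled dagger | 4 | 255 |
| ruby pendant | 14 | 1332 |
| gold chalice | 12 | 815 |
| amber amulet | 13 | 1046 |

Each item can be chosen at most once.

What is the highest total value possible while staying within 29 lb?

2636

Density check — bronze mirror 95.36, ruby pendant 95.14, amber amulet 80.46, silver idol 73.00 are the best per lb.
Filling by ratio: silver idol + ornate helm + bronze mirror + ruby pendant for 2572, with 1 lb left unused.
Dropping silver idol and ornate helm frees 3 lb; slotting in jeweled dagger (4 lb) lifts the total to 2636 at 29 lb.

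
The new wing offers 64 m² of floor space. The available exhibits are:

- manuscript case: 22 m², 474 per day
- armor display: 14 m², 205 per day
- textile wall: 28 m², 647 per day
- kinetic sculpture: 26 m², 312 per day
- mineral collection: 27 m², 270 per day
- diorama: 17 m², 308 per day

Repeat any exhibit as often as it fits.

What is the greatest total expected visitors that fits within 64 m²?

1326

Ranking by ratio (expected visitors/m²): textile wall 23.11, manuscript case 21.55, diorama 18.12, armor display 14.64.
Greedy by ratio would take 2×textile wall: 56 m² used, total 1294.
Dropping textile wall frees 28 m²; slotting in manuscript case + armor display (36 m²) lifts the total to 1326 at 64 m².
That's the maximum — no swap from here does better than 1326.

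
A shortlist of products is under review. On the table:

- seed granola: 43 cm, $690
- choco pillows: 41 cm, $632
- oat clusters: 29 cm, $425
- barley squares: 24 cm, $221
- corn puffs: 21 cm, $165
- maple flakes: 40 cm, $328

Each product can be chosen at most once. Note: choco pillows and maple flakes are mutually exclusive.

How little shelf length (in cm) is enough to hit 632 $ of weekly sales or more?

41

Need the lightest bundle worth ≥ 632.
choco pillows reaches 632 using 41 cm.
No combination under 41 cm hits 632.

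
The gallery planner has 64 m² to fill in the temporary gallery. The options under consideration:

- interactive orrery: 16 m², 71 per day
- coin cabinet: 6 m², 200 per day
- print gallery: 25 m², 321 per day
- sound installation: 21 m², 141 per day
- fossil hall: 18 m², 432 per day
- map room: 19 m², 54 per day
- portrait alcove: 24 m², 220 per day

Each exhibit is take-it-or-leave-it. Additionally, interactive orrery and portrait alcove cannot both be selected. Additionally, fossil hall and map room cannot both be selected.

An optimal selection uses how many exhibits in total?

3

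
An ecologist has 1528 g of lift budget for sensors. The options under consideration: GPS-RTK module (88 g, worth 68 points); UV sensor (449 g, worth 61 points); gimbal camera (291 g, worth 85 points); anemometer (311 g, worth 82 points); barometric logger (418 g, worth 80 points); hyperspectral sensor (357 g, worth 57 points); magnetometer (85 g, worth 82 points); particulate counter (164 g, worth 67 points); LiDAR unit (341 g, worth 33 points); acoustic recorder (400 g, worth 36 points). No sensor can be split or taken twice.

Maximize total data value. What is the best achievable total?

464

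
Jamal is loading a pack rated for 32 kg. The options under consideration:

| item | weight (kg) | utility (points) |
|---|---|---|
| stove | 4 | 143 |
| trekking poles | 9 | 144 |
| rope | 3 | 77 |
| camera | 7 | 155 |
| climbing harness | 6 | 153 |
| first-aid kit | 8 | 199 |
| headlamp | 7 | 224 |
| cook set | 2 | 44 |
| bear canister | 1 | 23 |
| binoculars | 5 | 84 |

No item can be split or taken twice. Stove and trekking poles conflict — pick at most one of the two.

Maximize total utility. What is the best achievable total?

874

Density check — stove 35.75, headlamp 32.00, rope 25.67, climbing harness 25.50 are the best per kg.
Greedy by ratio would take stove + rope + climbing harness + first-aid kit + headlamp + cook set + bear canister: 31 kg used, total 863.
Dropping rope and cook set and bear canister frees 6 kg; slotting in camera (7 kg) lifts the total to 874 at 32 kg.
Nothing else feasible within 32 kg beats 874.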